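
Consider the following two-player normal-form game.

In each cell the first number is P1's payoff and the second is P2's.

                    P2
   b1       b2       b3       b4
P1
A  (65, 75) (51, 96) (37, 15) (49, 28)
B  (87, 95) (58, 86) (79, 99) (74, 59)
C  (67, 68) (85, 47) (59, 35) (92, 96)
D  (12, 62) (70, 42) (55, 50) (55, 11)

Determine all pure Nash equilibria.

Pure-strategy Nash equilibria: (B, b3), (C, b4)

P1 against b1: payoffs 65, 87, 67, 12 → best response B.
P1 against b2: payoffs 51, 58, 85, 70 → best response C.
P1 against b3: payoffs 37, 79, 59, 55 → best response B.
P1 against b4: payoffs 49, 74, 92, 55 → best response C.
P2 against A: payoffs 75, 96, 15, 28 → best response b2.
P2 against B: payoffs 95, 86, 99, 59 → best response b3.
P2 against C: payoffs 68, 47, 35, 96 → best response b4.
P2 against D: payoffs 62, 42, 50, 11 → best response b1.
Mutual best responses: (B, b3); (C, b4).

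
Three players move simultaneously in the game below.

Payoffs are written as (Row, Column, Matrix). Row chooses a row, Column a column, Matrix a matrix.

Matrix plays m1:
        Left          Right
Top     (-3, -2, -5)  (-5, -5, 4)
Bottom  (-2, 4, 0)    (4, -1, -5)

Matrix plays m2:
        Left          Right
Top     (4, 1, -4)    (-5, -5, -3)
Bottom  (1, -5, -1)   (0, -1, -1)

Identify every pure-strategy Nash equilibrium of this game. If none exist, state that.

(Top, Left, m2) and (Bottom, Left, m1) and (Bottom, Right, m2)

(Top, Left, m1): Row can switch to Bottom (-3 → -2). Not NE.
(Top, Left, m2): Row gets 4, best alternative 1; Column gets 1, best alternative -5; Matrix gets -4, best alternative -5. No profitable deviation — NE.
(Top, Right, m1): Row can switch to Bottom (-5 → 4). Not NE.
(Top, Right, m2): Row can switch to Bottom (-5 → 0). Not NE.
(Bottom, Left, m1): Row gets -2, best alternative -3; Column gets 4, best alternative -1; Matrix gets 0, best alternative -1. No profitable deviation — NE.
(Bottom, Left, m2): Row can switch to Top (1 → 4). Not NE.
(Bottom, Right, m1): Column can switch to Left (-1 → 4). Not NE.
(Bottom, Right, m2): Row gets 0, best alternative -5; Column gets -1, best alternative -5; Matrix gets -1, best alternative -5. No profitable deviation — NE.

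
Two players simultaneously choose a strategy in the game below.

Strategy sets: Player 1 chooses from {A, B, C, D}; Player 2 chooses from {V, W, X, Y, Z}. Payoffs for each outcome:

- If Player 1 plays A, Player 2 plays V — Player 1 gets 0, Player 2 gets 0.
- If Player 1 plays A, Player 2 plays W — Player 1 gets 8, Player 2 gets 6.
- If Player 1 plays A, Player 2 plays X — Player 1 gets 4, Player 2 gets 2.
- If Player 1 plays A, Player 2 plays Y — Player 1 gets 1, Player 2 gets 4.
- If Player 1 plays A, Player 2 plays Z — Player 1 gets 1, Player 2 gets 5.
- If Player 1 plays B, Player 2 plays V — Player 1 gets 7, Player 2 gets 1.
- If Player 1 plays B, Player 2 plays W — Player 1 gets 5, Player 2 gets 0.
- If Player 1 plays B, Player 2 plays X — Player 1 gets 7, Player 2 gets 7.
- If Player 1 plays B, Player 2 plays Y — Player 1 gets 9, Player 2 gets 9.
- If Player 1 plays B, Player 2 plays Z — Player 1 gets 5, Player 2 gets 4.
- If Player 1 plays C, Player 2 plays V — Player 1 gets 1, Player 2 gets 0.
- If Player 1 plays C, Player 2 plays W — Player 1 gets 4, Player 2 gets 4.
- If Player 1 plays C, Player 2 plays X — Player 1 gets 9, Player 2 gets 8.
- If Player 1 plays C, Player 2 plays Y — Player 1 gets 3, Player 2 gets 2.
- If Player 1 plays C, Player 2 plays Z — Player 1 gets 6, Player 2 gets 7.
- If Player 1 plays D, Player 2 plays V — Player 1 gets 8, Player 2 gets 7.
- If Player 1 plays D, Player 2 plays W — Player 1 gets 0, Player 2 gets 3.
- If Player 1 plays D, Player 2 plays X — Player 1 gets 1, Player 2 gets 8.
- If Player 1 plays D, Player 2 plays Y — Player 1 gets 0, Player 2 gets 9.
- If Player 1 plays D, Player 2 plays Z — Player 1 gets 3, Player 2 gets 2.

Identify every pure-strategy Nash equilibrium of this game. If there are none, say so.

The pure Nash equilibria are (A, W); (B, Y); (C, X).

Player 1 against V: payoffs 0, 7, 1, 8 → best response D.
Player 1 against W: payoffs 8, 5, 4, 0 → best response A.
Player 1 against X: payoffs 4, 7, 9, 1 → best response C.
Player 1 against Y: payoffs 1, 9, 3, 0 → best response B.
Player 1 against Z: payoffs 1, 5, 6, 3 → best response C.
Player 2 against A: payoffs 0, 6, 2, 4, 5 → best response W.
Player 2 against B: payoffs 1, 0, 7, 9, 4 → best response Y.
Player 2 against C: payoffs 0, 4, 8, 2, 7 → best response X.
Player 2 against D: payoffs 7, 3, 8, 9, 2 → best response Y.
Mutual best responses: (A, W); (B, Y); (C, X).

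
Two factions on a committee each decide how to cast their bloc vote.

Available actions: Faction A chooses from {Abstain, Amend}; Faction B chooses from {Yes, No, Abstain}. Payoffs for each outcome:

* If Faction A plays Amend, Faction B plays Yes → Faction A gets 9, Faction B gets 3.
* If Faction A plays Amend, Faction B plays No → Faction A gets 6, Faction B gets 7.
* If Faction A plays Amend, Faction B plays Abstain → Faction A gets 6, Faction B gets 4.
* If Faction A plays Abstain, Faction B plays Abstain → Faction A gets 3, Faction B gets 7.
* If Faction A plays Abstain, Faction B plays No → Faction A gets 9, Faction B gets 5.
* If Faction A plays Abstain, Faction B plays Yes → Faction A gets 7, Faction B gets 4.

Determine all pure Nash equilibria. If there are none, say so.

Mark each player's best response to every combination of opponents' strategies; a profile where every player is best-responding is a pure Nash equilibrium.
Faction A against Yes: payoffs 7, 9 → best response Amend.
Faction A against No: payoffs 9, 6 → best response Abstain.
Faction A against Abstain: payoffs 3, 6 → best response Amend.
Faction B against Abstain: payoffs 4, 5, 7 → best response Abstain.
Faction B against Amend: payoffs 3, 7, 4 → best response No.
No profile is a mutual best response for all players.

There is no pure-strategy Nash equilibrium.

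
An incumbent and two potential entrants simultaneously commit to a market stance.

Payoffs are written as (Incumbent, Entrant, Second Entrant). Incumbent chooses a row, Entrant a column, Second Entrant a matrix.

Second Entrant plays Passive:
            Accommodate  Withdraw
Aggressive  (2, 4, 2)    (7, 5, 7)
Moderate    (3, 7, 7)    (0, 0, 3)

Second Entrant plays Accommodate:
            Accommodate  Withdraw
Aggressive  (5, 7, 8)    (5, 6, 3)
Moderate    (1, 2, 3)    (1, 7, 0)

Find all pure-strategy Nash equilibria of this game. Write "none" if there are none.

Pure-strategy Nash equilibria: (Aggressive, Accommodate, Accommodate), (Aggressive, Withdraw, Passive), (Moderate, Accommodate, Passive)

Incumbent against (Accommodate, Passive): payoffs 2, 3 → best response Moderate.
Incumbent against (Accommodate, Accommodate): payoffs 5, 1 → best response Aggressive.
Incumbent against (Withdraw, Passive): payoffs 7, 0 → best response Aggressive.
Incumbent against (Withdraw, Accommodate): payoffs 5, 1 → best response Aggressive.
Entrant against (Aggressive, Passive): payoffs 4, 5 → best response Withdraw.
Entrant against (Aggressive, Accommodate): payoffs 7, 6 → best response Accommodate.
Entrant against (Moderate, Passive): payoffs 7, 0 → best response Accommodate.
Entrant against (Moderate, Accommodate): payoffs 2, 7 → best response Withdraw.
Second Entrant against (Aggressive, Accommodate): payoffs 2, 8 → best response Accommodate.
Second Entrant against (Aggressive, Withdraw): payoffs 7, 3 → best response Passive.
Second Entrant against (Moderate, Accommodate): payoffs 7, 3 → best response Passive.
Second Entrant against (Moderate, Withdraw): payoffs 3, 0 → best response Passive.
Mutual best responses: (Aggressive, Accommodate, Accommodate); (Aggressive, Withdraw, Passive); (Moderate, Accommodate, Passive).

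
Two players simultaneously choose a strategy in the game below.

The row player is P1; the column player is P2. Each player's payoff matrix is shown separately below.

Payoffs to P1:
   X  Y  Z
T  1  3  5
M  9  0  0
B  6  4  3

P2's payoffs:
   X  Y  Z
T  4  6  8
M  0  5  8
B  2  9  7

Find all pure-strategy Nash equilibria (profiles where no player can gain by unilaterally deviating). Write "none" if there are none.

Mark each player's best response to every combination of opponents' strategies; a profile where every player is best-responding is a pure Nash equilibrium.
P1 against X: payoffs 1, 9, 6 → best response M.
P1 against Y: payoffs 3, 0, 4 → best response B.
P1 against Z: payoffs 5, 0, 3 → best response T.
P2 against T: payoffs 4, 6, 8 → best response Z.
P2 against M: payoffs 0, 5, 8 → best response Z.
P2 against B: payoffs 2, 9, 7 → best response Y.
Mutual best responses: (T, Z); (B, Y).

(T, Z); (B, Y)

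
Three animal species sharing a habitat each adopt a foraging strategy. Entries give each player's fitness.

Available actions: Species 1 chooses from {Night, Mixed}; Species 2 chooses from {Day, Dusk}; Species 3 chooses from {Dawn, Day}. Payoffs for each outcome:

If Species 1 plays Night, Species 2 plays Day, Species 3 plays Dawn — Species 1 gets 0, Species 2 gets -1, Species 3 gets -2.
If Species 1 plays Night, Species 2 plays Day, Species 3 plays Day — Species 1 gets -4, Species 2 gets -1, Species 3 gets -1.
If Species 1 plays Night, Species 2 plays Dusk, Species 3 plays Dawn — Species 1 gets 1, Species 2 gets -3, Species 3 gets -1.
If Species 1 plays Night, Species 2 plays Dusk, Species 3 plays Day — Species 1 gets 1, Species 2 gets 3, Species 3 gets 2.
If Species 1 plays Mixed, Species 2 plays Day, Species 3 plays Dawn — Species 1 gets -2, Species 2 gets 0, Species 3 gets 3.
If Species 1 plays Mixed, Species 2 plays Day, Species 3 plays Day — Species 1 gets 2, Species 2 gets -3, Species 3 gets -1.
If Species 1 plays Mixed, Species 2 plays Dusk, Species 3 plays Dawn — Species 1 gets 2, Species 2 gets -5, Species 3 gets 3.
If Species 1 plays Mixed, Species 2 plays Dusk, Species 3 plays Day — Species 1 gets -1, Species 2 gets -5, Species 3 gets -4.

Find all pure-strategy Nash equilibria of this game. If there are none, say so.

(Night, Dusk, Day)

For each player, find the best response to each opponent profile; mutual best responses are the pure NE.
Species 1 against (Day, Dawn): payoffs 0, -2 → best response Night.
Species 1 against (Day, Day): payoffs -4, 2 → best response Mixed.
Species 1 against (Dusk, Dawn): payoffs 1, 2 → best response Mixed.
Species 1 against (Dusk, Day): payoffs 1, -1 → best response Night.
Species 2 against (Night, Dawn): payoffs -1, -3 → best response Day.
Species 2 against (Night, Day): payoffs -1, 3 → best response Dusk.
Species 2 against (Mixed, Dawn): payoffs 0, -5 → best response Day.
Species 2 against (Mixed, Day): payoffs -3, -5 → best response Day.
Species 3 against (Night, Day): payoffs -2, -1 → best response Day.
Species 3 against (Night, Dusk): payoffs -1, 2 → best response Day.
Species 3 against (Mixed, Day): payoffs 3, -1 → best response Dawn.
Species 3 against (Mixed, Dusk): payoffs 3, -4 → best response Dawn.
Mutual best responses: (Night, Dusk, Day).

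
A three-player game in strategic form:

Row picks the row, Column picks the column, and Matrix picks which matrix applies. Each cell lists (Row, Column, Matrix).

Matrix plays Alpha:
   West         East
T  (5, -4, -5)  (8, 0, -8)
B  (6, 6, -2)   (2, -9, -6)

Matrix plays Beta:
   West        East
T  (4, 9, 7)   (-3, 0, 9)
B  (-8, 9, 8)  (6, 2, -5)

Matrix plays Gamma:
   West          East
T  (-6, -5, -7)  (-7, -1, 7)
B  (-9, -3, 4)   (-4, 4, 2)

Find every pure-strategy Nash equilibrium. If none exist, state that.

(T, West, Alpha): Row can switch to B (5 → 6). Not NE.
(T, West, Beta): Row gets 4, best alternative -8; Column gets 9, best alternative 0; Matrix gets 7, best alternative -5. No profitable deviation — NE.
(T, West, Gamma): Column can switch to East (-5 → -1). Not NE.
(T, East, Alpha): Matrix can switch to Beta (-8 → 9). Not NE.
(T, East, Beta): Row can switch to B (-3 → 6). Not NE.
(T, East, Gamma): Row can switch to B (-7 → -4). Not NE.
(B, West, Alpha): Matrix can switch to Beta (-2 → 8). Not NE.
(B, East, Gamma): Row gets -4, best alternative -7; Column gets 4, best alternative -3; Matrix gets 2, best alternative -5. No profitable deviation — NE.
(The remaining 4 profiles each have a profitable deviation by the same check.)

The pure Nash equilibria are (T, West, Beta), (B, East, Gamma).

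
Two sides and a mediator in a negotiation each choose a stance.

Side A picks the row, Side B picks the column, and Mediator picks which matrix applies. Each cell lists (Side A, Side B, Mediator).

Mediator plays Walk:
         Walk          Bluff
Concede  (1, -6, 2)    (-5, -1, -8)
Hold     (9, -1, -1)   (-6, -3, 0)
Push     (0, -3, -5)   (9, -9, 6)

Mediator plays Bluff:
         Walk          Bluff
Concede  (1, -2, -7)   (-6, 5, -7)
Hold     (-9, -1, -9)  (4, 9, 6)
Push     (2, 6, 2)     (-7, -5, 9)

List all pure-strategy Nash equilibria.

Side A against (Walk, Walk): payoffs 1, 9, 0 → best response Hold.
Side A against (Walk, Bluff): payoffs 1, -9, 2 → best response Push.
Side A against (Bluff, Walk): payoffs -5, -6, 9 → best response Push.
Side A against (Bluff, Bluff): payoffs -6, 4, -7 → best response Hold.
Side B against (Concede, Walk): payoffs -6, -1 → best response Bluff.
Side B against (Concede, Bluff): payoffs -2, 5 → best response Bluff.
Side B against (Hold, Walk): payoffs -1, -3 → best response Walk.
Side B against (Hold, Bluff): payoffs -1, 9 → best response Bluff.
Side B against (Push, Walk): payoffs -3, -9 → best response Walk.
Side B against (Push, Bluff): payoffs 6, -5 → best response Walk.
Mediator against (Concede, Walk): payoffs 2, -7 → best response Walk.
Mediator against (Concede, Bluff): payoffs -8, -7 → best response Bluff.
Mediator against (Hold, Walk): payoffs -1, -9 → best response Walk.
Mediator against (Hold, Bluff): payoffs 0, 6 → best response Bluff.
Mediator against (Push, Walk): payoffs -5, 2 → best response Bluff.
Mediator against (Push, Bluff): payoffs 6, 9 → best response Bluff.
Mutual best responses: (Hold, Walk, Walk); (Hold, Bluff, Bluff); (Push, Walk, Bluff).

Pure-strategy Nash equilibria: (Hold, Walk, Walk); (Hold, Bluff, Bluff); (Push, Walk, Bluff)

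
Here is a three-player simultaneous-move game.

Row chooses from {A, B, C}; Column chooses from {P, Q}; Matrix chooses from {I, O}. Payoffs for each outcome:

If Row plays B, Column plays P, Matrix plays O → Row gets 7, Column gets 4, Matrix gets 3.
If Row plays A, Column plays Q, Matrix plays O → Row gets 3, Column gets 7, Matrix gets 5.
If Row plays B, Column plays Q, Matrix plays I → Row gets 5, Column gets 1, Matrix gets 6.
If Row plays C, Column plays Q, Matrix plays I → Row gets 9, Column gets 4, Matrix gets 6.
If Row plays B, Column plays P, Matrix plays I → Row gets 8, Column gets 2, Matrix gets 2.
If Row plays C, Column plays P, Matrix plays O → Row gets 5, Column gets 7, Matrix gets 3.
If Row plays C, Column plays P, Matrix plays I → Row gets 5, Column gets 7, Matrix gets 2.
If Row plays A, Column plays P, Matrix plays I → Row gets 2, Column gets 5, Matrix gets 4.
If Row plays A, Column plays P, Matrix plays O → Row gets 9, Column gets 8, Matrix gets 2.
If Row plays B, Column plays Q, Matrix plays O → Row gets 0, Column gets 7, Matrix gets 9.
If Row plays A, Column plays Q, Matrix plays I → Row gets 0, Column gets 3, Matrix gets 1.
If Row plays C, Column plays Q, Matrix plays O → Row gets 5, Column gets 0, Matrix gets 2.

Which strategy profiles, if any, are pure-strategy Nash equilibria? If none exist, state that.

For each strategy profile, look for a profitable unilateral deviation.
(A, P, I): Row can switch to B (2 → 8). Not NE.
(A, P, O): Matrix can switch to I (2 → 4). Not NE.
(A, Q, I): Row can switch to B (0 → 5). Not NE.
(A, Q, O): Row can switch to C (3 → 5). Not NE.
(B, P, I): Matrix can switch to O (2 → 3). Not NE.
(B, P, O): Row can switch to A (7 → 9). Not NE.
(B, Q, I): Row can switch to C (5 → 9). Not NE.
(B, Q, O): Row can switch to A (0 → 3). Not NE.
(C, P, I): Row can switch to B (5 → 8). Not NE.
(C, P, O): Row can switch to A (5 → 9). Not NE.
(The remaining 2 profiles each have a profitable deviation by the same check.)

There is no pure-strategy Nash equilibrium.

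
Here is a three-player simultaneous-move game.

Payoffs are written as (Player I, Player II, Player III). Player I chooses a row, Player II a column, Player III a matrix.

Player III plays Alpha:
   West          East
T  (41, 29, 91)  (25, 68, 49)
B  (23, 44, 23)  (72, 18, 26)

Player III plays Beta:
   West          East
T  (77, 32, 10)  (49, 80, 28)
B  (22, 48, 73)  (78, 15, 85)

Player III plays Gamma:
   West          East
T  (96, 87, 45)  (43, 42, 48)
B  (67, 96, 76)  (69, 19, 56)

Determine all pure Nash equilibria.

Player I against (West, Alpha): payoffs 41, 23 → best response T.
Player I against (West, Beta): payoffs 77, 22 → best response T.
Player I against (West, Gamma): payoffs 96, 67 → best response T.
Player I against (East, Alpha): payoffs 25, 72 → best response B.
Player I against (East, Beta): payoffs 49, 78 → best response B.
Player I against (East, Gamma): payoffs 43, 69 → best response B.
Player II against (T, Alpha): payoffs 29, 68 → best response East.
Player II against (T, Beta): payoffs 32, 80 → best response East.
Player II against (T, Gamma): payoffs 87, 42 → best response West.
Player II against (B, Alpha): payoffs 44, 18 → best response West.
Player II against (B, Beta): payoffs 48, 15 → best response West.
Player II against (B, Gamma): payoffs 96, 19 → best response West.
Player III against (T, West): payoffs 91, 10, 45 → best response Alpha.
Player III against (T, East): payoffs 49, 28, 48 → best response Alpha.
Player III against (B, West): payoffs 23, 73, 76 → best response Gamma.
Player III against (B, East): payoffs 26, 85, 56 → best response Beta.
No profile is a mutual best response for all players.

No pure-strategy Nash equilibrium.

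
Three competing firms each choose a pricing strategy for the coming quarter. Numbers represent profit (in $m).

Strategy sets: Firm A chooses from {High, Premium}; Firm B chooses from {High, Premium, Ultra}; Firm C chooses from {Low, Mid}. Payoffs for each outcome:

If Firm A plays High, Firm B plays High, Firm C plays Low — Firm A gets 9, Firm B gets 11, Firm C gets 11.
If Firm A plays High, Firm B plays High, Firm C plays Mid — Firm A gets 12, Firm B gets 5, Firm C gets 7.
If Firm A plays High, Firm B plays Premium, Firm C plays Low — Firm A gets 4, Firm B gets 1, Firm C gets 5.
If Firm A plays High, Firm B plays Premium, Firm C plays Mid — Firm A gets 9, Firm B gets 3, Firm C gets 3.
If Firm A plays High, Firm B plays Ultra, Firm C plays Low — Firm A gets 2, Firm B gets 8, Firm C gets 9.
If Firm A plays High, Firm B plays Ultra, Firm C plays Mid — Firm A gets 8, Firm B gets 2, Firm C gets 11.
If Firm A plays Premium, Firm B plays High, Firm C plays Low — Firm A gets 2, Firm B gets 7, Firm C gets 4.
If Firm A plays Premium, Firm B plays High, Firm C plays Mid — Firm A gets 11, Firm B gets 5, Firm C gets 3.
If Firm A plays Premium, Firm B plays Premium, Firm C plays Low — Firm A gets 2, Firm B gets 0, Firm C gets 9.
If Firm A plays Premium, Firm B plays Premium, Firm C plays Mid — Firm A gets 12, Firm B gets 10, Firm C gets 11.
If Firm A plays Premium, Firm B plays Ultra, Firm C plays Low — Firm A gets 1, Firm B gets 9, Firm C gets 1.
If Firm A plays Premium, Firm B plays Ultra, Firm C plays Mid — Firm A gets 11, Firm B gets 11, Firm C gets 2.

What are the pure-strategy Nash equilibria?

(High, High, Low); (Premium, Ultra, Mid)

For each strategy profile, look for a profitable unilateral deviation.
(High, High, Low): Firm A gets 9, best alternative 2; Firm B gets 11, best alternative 8; Firm C gets 11, best alternative 7. No profitable deviation — NE.
(High, High, Mid): Firm C can switch to Low (7 → 11). Not NE.
(High, Premium, Low): Firm B can switch to High (1 → 11). Not NE.
(High, Premium, Mid): Firm A can switch to Premium (9 → 12). Not NE.
(High, Ultra, Low): Firm B can switch to High (8 → 11). Not NE.
(High, Ultra, Mid): Firm A can switch to Premium (8 → 11). Not NE.
(Premium, High, Low): Firm A can switch to High (2 → 9). Not NE.
(Premium, High, Mid): Firm A can switch to High (11 → 12). Not NE.
(Premium, Premium, Low): Firm A can switch to High (2 → 4). Not NE.
(Premium, Premium, Mid): Firm B can switch to Ultra (10 → 11). Not NE.
(Premium, Ultra, Low): Firm A can switch to High (1 → 2). Not NE.
(Premium, Ultra, Mid): Firm A gets 11, best alternative 8; Firm B gets 11, best alternative 10; Firm C gets 2, best alternative 1. No profitable deviation — NE.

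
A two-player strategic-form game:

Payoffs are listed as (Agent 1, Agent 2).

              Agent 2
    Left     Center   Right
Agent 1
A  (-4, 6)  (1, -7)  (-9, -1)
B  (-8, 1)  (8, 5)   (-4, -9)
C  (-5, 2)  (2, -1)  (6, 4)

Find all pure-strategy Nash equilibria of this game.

(A, Left): Agent 1 gets -4, best alternative -5; Agent 2 gets 6, best alternative -1. No profitable deviation — NE.
(A, Center): Agent 1 can switch to B (1 → 8). Not NE.
(A, Right): Agent 1 can switch to B (-9 → -4). Not NE.
(B, Left): Agent 1 can switch to A (-8 → -4). Not NE.
(B, Center): Agent 1 gets 8, best alternative 2; Agent 2 gets 5, best alternative 1. No profitable deviation — NE.
(B, Right): Agent 1 can switch to C (-4 → 6). Not NE.
(C, Left): Agent 1 can switch to A (-5 → -4). Not NE.
(C, Center): Agent 1 can switch to B (2 → 8). Not NE.
(C, Right): Agent 1 gets 6, best alternative -4; Agent 2 gets 4, best alternative 2. No profitable deviation — NE.

The pure Nash equilibria are (A, Left) and (B, Center) and (C, Right).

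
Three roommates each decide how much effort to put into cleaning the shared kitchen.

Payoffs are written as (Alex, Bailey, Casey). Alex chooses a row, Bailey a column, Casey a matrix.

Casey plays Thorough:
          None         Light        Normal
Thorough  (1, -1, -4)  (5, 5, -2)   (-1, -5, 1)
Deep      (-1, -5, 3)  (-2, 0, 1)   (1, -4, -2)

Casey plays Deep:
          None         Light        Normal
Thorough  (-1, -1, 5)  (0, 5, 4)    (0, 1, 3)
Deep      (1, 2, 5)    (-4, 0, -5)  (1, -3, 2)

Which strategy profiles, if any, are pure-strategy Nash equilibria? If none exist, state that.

(Thorough, None, Thorough): Bailey can switch to Light (-1 → 5). Not NE.
(Thorough, None, Deep): Alex can switch to Deep (-1 → 1). Not NE.
(Thorough, Light, Thorough): Casey can switch to Deep (-2 → 4). Not NE.
(Thorough, Light, Deep): Alex gets 0, best alternative -4; Bailey gets 5, best alternative 1; Casey gets 4, best alternative -2. No profitable deviation — NE.
(Thorough, Normal, Thorough): Alex can switch to Deep (-1 → 1). Not NE.
(Thorough, Normal, Deep): Alex can switch to Deep (0 → 1). Not NE.
(Deep, None, Thorough): Alex can switch to Thorough (-1 → 1). Not NE.
(Deep, None, Deep): Alex gets 1, best alternative -1; Bailey gets 2, best alternative 0; Casey gets 5, best alternative 3. No profitable deviation — NE.
(Deep, Light, Thorough): Alex can switch to Thorough (-2 → 5). Not NE.
(Deep, Light, Deep): Alex can switch to Thorough (-4 → 0). Not NE.
(The remaining 2 profiles each have a profitable deviation by the same check.)

(Thorough, Light, Deep); (Deep, None, Deep)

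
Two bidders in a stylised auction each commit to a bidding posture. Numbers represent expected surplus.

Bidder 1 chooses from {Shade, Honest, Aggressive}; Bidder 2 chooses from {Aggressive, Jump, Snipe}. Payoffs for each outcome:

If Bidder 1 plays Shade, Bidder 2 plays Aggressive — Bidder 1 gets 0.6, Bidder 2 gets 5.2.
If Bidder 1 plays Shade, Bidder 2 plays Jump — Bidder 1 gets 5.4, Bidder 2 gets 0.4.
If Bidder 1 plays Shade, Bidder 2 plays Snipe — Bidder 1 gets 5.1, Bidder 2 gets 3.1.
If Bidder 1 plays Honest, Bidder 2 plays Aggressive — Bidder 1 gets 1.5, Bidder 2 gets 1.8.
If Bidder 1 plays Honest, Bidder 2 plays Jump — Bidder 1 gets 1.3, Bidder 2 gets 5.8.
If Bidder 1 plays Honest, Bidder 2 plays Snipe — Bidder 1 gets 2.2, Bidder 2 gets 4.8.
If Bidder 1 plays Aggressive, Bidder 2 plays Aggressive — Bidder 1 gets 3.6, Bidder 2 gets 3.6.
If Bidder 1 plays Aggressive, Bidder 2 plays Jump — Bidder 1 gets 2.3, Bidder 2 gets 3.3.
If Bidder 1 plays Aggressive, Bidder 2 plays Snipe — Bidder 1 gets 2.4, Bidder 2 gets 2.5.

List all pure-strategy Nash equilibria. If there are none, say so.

Pure NE: (Aggressive, Aggressive)

(Shade, Aggressive): Bidder 1 can switch to Honest (0.6 → 1.5). Not NE.
(Shade, Jump): Bidder 2 can switch to Aggressive (0.4 → 5.2). Not NE.
(Shade, Snipe): Bidder 2 can switch to Aggressive (3.1 → 5.2). Not NE.
(Honest, Aggressive): Bidder 1 can switch to Aggressive (1.5 → 3.6). Not NE.
(Honest, Jump): Bidder 1 can switch to Shade (1.3 → 5.4). Not NE.
(Honest, Snipe): Bidder 1 can switch to Shade (2.2 → 5.1). Not NE.
(Aggressive, Aggressive): Bidder 1 gets 3.6, best alternative 1.5; Bidder 2 gets 3.6, best alternative 3.3. No profitable deviation — NE.
(Aggressive, Jump): Bidder 1 can switch to Shade (2.3 → 5.4). Not NE.
(Aggressive, Snipe): Bidder 1 can switch to Shade (2.4 → 5.1). Not NE.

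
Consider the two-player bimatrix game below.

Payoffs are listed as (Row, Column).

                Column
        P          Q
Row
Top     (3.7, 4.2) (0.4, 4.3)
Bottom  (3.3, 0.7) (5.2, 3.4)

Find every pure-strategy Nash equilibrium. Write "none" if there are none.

(Top, P): Column can switch to Q (4.2 → 4.3). Not NE.
(Top, Q): Row can switch to Bottom (0.4 → 5.2). Not NE.
(Bottom, P): Row can switch to Top (3.3 → 3.7). Not NE.
(Bottom, Q): Row gets 5.2, best alternative 0.4; Column gets 3.4, best alternative 0.7. No profitable deviation — NE.

Pure NE: (Bottom, Q)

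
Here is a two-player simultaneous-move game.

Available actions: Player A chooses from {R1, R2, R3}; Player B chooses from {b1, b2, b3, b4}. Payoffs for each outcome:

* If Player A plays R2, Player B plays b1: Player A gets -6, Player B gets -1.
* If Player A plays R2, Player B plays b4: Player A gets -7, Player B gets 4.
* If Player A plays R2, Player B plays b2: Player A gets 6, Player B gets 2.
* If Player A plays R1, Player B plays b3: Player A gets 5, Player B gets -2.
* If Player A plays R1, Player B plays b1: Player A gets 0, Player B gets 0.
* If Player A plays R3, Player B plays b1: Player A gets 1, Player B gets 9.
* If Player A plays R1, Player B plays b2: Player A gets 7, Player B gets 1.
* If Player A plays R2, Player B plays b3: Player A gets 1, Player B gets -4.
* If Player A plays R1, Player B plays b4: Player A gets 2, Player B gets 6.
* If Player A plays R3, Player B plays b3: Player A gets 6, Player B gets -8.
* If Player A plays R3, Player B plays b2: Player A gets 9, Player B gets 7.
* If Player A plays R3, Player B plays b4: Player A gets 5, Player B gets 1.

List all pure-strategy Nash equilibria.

For each player, find the best response to each opponent profile; mutual best responses are the pure NE.
Player A against b1: payoffs 0, -6, 1 → best response R3.
Player A against b2: payoffs 7, 6, 9 → best response R3.
Player A against b3: payoffs 5, 1, 6 → best response R3.
Player A against b4: payoffs 2, -7, 5 → best response R3.
Player B against R1: payoffs 0, 1, -2, 6 → best response b4.
Player B against R2: payoffs -1, 2, -4, 4 → best response b4.
Player B against R3: payoffs 9, 7, -8, 1 → best response b1.
Mutual best responses: (R3, b1).

(R3, b1)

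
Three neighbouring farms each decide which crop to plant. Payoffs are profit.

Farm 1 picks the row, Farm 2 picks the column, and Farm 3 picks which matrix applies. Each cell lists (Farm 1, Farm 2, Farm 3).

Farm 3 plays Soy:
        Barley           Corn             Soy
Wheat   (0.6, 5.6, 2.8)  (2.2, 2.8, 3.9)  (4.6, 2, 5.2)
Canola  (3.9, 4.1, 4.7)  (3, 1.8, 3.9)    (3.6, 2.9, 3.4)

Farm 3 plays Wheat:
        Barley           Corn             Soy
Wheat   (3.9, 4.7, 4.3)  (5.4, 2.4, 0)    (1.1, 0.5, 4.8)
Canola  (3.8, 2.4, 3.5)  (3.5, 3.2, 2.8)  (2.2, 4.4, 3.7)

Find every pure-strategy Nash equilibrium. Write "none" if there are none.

(Wheat, Barley, Wheat) and (Canola, Barley, Soy) and (Canola, Soy, Wheat)

Mark each player's best response to every combination of opponents' strategies; a profile where every player is best-responding is a pure Nash equilibrium.
Farm 1 against (Barley, Soy): payoffs 0.6, 3.9 → best response Canola.
Farm 1 against (Barley, Wheat): payoffs 3.9, 3.8 → best response Wheat.
Farm 1 against (Corn, Soy): payoffs 2.2, 3 → best response Canola.
Farm 1 against (Corn, Wheat): payoffs 5.4, 3.5 → best response Wheat.
Farm 1 against (Soy, Soy): payoffs 4.6, 3.6 → best response Wheat.
Farm 1 against (Soy, Wheat): payoffs 1.1, 2.2 → best response Canola.
Farm 2 against (Wheat, Soy): payoffs 5.6, 2.8, 2 → best response Barley.
Farm 2 against (Wheat, Wheat): payoffs 4.7, 2.4, 0.5 → best response Barley.
Farm 2 against (Canola, Soy): payoffs 4.1, 1.8, 2.9 → best response Barley.
Farm 2 against (Canola, Wheat): payoffs 2.4, 3.2, 4.4 → best response Soy.
Farm 3 against (Wheat, Barley): payoffs 2.8, 4.3 → best response Wheat.
Farm 3 against (Wheat, Corn): payoffs 3.9, 0 → best response Soy.
Farm 3 against (Wheat, Soy): payoffs 5.2, 4.8 → best response Soy.
Farm 3 against (Canola, Barley): payoffs 4.7, 3.5 → best response Soy.
Farm 3 against (Canola, Corn): payoffs 3.9, 2.8 → best response Soy.
Farm 3 against (Canola, Soy): payoffs 3.4, 3.7 → best response Wheat.
Mutual best responses: (Wheat, Barley, Wheat); (Canola, Barley, Soy); (Canola, Soy, Wheat).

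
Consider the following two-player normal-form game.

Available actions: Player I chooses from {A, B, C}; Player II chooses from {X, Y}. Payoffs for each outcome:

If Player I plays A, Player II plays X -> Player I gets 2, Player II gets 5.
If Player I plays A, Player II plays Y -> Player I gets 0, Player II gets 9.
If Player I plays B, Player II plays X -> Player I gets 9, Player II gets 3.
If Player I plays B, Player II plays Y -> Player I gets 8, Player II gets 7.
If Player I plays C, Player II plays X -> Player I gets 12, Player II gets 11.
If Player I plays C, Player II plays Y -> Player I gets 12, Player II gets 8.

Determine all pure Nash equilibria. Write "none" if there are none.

(A, X): Player I can switch to B (2 → 9). Not NE.
(A, Y): Player I can switch to B (0 → 8). Not NE.
(B, X): Player I can switch to C (9 → 12). Not NE.
(B, Y): Player I can switch to C (8 → 12). Not NE.
(C, X): Player I gets 12, best alternative 9; Player II gets 11, best alternative 8. No profitable deviation — NE.
(C, Y): Player II can switch to X (8 → 11). Not NE.

Pure NE: (C, X)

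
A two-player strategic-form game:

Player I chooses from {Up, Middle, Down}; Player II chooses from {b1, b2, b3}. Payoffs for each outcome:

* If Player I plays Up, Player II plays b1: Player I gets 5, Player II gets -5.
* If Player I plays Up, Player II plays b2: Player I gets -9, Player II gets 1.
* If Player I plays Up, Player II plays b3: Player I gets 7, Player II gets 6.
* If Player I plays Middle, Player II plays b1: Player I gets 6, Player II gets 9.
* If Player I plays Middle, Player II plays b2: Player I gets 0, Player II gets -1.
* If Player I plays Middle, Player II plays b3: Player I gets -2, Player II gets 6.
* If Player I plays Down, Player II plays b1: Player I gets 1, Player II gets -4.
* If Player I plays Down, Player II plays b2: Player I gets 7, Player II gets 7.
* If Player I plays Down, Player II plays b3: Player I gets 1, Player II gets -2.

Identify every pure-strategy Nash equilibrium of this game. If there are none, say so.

(Up, b1): Player I can switch to Middle (5 → 6). Not NE.
(Up, b2): Player I can switch to Middle (-9 → 0). Not NE.
(Up, b3): Player I gets 7, best alternative 1; Player II gets 6, best alternative 1. No profitable deviation — NE.
(Middle, b1): Player I gets 6, best alternative 5; Player II gets 9, best alternative 6. No profitable deviation — NE.
(Middle, b2): Player I can switch to Down (0 → 7). Not NE.
(Middle, b3): Player I can switch to Up (-2 → 7). Not NE.
(Down, b1): Player I can switch to Up (1 → 5). Not NE.
(Down, b2): Player I gets 7, best alternative 0; Player II gets 7, best alternative -2. No profitable deviation — NE.
(Down, b3): Player I can switch to Up (1 → 7). Not NE.

Pure-strategy Nash equilibria: (Up, b3); (Middle, b1); (Down, b2)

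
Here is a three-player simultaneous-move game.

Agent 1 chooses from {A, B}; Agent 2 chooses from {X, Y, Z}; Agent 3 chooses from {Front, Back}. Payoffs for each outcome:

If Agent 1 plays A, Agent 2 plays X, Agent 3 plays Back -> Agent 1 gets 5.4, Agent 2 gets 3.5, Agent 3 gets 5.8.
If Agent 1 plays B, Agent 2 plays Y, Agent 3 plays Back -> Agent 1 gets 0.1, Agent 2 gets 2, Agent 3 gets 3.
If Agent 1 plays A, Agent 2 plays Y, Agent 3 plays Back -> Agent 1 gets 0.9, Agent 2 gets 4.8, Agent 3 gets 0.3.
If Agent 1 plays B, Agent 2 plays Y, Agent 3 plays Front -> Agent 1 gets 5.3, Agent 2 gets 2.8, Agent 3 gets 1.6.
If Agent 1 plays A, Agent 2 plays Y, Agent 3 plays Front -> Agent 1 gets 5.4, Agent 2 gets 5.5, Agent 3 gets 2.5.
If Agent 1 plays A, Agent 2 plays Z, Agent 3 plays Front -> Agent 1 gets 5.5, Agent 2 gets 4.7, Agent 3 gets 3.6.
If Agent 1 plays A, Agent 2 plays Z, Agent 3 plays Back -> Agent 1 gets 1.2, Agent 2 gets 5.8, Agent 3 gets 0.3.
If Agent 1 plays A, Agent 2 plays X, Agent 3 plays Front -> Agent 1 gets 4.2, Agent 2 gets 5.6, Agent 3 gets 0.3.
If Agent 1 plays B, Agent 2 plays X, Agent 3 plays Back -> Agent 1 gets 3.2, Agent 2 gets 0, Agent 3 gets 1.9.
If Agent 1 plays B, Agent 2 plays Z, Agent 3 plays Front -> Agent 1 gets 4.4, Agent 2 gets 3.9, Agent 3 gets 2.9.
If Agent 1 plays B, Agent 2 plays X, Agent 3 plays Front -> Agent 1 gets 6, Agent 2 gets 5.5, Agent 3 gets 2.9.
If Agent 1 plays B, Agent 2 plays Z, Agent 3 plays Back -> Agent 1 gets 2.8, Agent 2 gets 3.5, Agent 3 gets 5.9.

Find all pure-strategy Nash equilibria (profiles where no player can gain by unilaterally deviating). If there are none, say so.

Pure-strategy Nash equilibria: (B, X, Front) and (B, Z, Back)

Agent 1 against (X, Front): payoffs 4.2, 6 → best response B.
Agent 1 against (X, Back): payoffs 5.4, 3.2 → best response A.
Agent 1 against (Y, Front): payoffs 5.4, 5.3 → best response A.
Agent 1 against (Y, Back): payoffs 0.9, 0.1 → best response A.
Agent 1 against (Z, Front): payoffs 5.5, 4.4 → best response A.
Agent 1 against (Z, Back): payoffs 1.2, 2.8 → best response B.
Agent 2 against (A, Front): payoffs 5.6, 5.5, 4.7 → best response X.
Agent 2 against (A, Back): payoffs 3.5, 4.8, 5.8 → best response Z.
Agent 2 against (B, Front): payoffs 5.5, 2.8, 3.9 → best response X.
Agent 2 against (B, Back): payoffs 0, 2, 3.5 → best response Z.
Agent 3 against (A, X): payoffs 0.3, 5.8 → best response Back.
Agent 3 against (A, Y): payoffs 2.5, 0.3 → best response Front.
Agent 3 against (A, Z): payoffs 3.6, 0.3 → best response Front.
Agent 3 against (B, X): payoffs 2.9, 1.9 → best response Front.
Agent 3 against (B, Y): payoffs 1.6, 3 → best response Back.
Agent 3 against (B, Z): payoffs 2.9, 5.9 → best response Back.
Mutual best responses: (B, X, Front); (B, Z, Back).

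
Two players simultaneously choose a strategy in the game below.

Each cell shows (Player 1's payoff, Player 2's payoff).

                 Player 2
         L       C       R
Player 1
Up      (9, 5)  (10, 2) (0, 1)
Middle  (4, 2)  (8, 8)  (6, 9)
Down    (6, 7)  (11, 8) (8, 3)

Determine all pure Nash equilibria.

(Up, L); (Down, C)

Player 1 against L: payoffs 9, 4, 6 → best response Up.
Player 1 against C: payoffs 10, 8, 11 → best response Down.
Player 1 against R: payoffs 0, 6, 8 → best response Down.
Player 2 against Up: payoffs 5, 2, 1 → best response L.
Player 2 against Middle: payoffs 2, 8, 9 → best response R.
Player 2 against Down: payoffs 7, 8, 3 → best response C.
Mutual best responses: (Up, L); (Down, C).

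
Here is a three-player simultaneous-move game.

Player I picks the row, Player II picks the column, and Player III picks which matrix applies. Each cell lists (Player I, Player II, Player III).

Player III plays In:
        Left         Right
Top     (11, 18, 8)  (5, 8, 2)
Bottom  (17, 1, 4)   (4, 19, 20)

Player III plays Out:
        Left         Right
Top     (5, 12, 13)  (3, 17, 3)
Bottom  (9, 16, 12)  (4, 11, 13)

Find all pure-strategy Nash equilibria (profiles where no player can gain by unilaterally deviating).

Player I against (Left, In): payoffs 11, 17 → best response Bottom.
Player I against (Left, Out): payoffs 5, 9 → best response Bottom.
Player I against (Right, In): payoffs 5, 4 → best response Top.
Player I against (Right, Out): payoffs 3, 4 → best response Bottom.
Player II against (Top, In): payoffs 18, 8 → best response Left.
Player II against (Top, Out): payoffs 12, 17 → best response Right.
Player II against (Bottom, In): payoffs 1, 19 → best response Right.
Player II against (Bottom, Out): payoffs 16, 11 → best response Left.
Player III against (Top, Left): payoffs 8, 13 → best response Out.
Player III against (Top, Right): payoffs 2, 3 → best response Out.
Player III against (Bottom, Left): payoffs 4, 12 → best response Out.
Player III against (Bottom, Right): payoffs 20, 13 → best response In.
Mutual best responses: (Bottom, Left, Out).

The unique pure-strategy Nash equilibrium is (Bottom, Left, Out).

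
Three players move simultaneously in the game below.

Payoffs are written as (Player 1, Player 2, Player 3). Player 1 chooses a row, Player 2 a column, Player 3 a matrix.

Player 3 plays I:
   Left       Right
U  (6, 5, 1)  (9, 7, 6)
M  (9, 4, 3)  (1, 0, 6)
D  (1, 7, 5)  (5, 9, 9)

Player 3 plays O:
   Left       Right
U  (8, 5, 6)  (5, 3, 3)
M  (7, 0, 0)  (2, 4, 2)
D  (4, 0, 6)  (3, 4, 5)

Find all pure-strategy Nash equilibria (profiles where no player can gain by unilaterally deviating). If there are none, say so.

The pure Nash equilibria are (U, Left, O); (U, Right, I); (M, Left, I).

(U, Left, I): Player 1 can switch to M (6 → 9). Not NE.
(U, Left, O): Player 1 gets 8, best alternative 7; Player 2 gets 5, best alternative 3; Player 3 gets 6, best alternative 1. No profitable deviation — NE.
(U, Right, I): Player 1 gets 9, best alternative 5; Player 2 gets 7, best alternative 5; Player 3 gets 6, best alternative 3. No profitable deviation — NE.
(U, Right, O): Player 2 can switch to Left (3 → 5). Not NE.
(M, Left, I): Player 1 gets 9, best alternative 6; Player 2 gets 4, best alternative 0; Player 3 gets 3, best alternative 0. No profitable deviation — NE.
(M, Left, O): Player 1 can switch to U (7 → 8). Not NE.
(M, Right, I): Player 1 can switch to U (1 → 9). Not NE.
(M, Right, O): Player 1 can switch to U (2 → 5). Not NE.
(D, Left, I): Player 1 can switch to U (1 → 6). Not NE.
(D, Left, O): Player 1 can switch to U (4 → 8). Not NE.
(D, Right, I): Player 1 can switch to U (5 → 9). Not NE.
(D, Right, O): Player 1 can switch to U (3 → 5). Not NE.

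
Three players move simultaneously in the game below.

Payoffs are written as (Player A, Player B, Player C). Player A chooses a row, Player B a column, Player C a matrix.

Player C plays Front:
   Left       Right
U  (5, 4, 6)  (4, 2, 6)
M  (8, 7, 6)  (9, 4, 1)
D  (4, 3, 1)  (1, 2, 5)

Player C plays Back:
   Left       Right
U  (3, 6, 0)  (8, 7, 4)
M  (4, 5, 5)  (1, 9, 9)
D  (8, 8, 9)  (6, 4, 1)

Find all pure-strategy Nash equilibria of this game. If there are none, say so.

For each strategy profile, look for a profitable unilateral deviation.
(U, Left, Front): Player A can switch to M (5 → 8). Not NE.
(U, Left, Back): Player A can switch to M (3 → 4). Not NE.
(U, Right, Front): Player A can switch to M (4 → 9). Not NE.
(U, Right, Back): Player C can switch to Front (4 → 6). Not NE.
(M, Left, Front): Player A gets 8, best alternative 5; Player B gets 7, best alternative 4; Player C gets 6, best alternative 5. No profitable deviation — NE.
(M, Left, Back): Player A can switch to D (4 → 8). Not NE.
(M, Right, Front): Player B can switch to Left (4 → 7). Not NE.
(D, Left, Back): Player A gets 8, best alternative 4; Player B gets 8, best alternative 4; Player C gets 9, best alternative 1. No profitable deviation — NE.
(The remaining 4 profiles each have a profitable deviation by the same check.)

(M, Left, Front); (D, Left, Back)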